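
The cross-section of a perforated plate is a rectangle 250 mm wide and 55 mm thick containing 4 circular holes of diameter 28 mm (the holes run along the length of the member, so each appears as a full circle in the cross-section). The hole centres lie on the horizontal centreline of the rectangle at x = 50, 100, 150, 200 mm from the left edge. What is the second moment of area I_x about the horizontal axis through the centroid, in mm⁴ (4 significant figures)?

Split into non-overlapping primitives; take the origin at the lower-left of the bounding box.
Plate: 250 × 55, A = 13 750 mm², y = 27.5 mm, Ī = 3 466 146 mm⁴.
Hole 1 (subtracted): ⌀28, A = 615.752 mm², y = 27.5 mm, Ī = 30171.9 mm⁴.
Hole 2 (subtracted): ⌀28, A = 615.752 mm², y = 27.5 mm, Ī = 30171.9 mm⁴.
Hole 3 (subtracted): ⌀28, A = 615.752 mm², y = 27.5 mm, Ī = 30171.9 mm⁴.
Hole 4 (subtracted): ⌀28, A = 615.752 mm², y = 27.5 mm, Ī = 30171.9 mm⁴.
By symmetry the centroid is at mid-height, ȳ = 27.5 mm.
All pieces are centred on the horizontal axis through the centroid, so I = ΣĪ (holes subtracted) = 3 345 458 mm⁴.

I_x ≈ 3.345 × 10⁶ mm⁴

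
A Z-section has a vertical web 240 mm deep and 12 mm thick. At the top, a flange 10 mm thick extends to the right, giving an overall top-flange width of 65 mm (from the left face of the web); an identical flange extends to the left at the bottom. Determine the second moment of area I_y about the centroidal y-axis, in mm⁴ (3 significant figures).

Split into non-overlapping primitives; take the origin at the lower-left of the bounding box.
Web: 12 × 240, A = 2 880 mm², x = 59 mm, Ī = 34 560 mm⁴.
Top flange (beyond web): 53 × 10, A = 530 mm², x = 91.5 mm, Ī = 124 064 mm⁴.
Bottom flange (beyond web): 53 × 10, A = 530 mm², x = 26.5 mm, Ī = 124 064 mm⁴.
Centroid: x̄ = ΣA·x / ΣA = 59 mm.
Transfer each piece to the centroidal y-axis using Ī + A·d² with d = x − 59:
  web: d = 0 mm → contributes +34 560 mm⁴
  top flange (beyond web): d = 32.5 mm → contributes +683 877 mm⁴
  bottom flange (beyond web): d = -32.5 mm → contributes +683 877 mm⁴
Total I = 1 402 313 mm⁴.

I_y ≈ 1.40 × 10⁶ mm⁴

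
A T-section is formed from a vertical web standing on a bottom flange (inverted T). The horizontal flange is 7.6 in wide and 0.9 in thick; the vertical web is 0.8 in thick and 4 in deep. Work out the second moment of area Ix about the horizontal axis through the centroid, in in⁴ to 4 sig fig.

Ix ≈ 17.81 in⁴

Break the section into simple shapes (no overlaps), measuring from the bottom-left corner of the bounding box.
Flange: 7.6 × 0.9, A = 6.84 in², y = 0.45 in, Ī = 0.4617 in⁴.
Web: 0.8 × 4, A = 3.2 in², y = 2.9 in, Ī = 4.26667 in⁴.
Centroid: ȳ = ΣA·y / ΣA = 1.23088 in.
Transfer each piece to the horizontal axis through the centroid using Ī + A·d² with d = y − 1.23088:
  flange: d = -0.780876 in → contributes +4.63251 in⁴
  web: d = 1.66912 in → contributes +13.1818 in⁴
Total I = 17.8143 in⁴.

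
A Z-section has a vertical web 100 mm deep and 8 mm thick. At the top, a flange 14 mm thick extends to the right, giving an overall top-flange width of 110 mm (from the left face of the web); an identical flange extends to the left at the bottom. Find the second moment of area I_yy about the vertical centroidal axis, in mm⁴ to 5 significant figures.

Treat the section as a set of non-overlapping primitives; coordinates are from the bounding-box lower-left.
Web: 8 × 100, A = 800 mm², x = 106 mm, Ī = 4266.667 mm⁴.
Top flange (beyond web): 102 × 14, A = 1 428 mm², x = 161 mm, Ī = 1 238 076 mm⁴.
Bottom flange (beyond web): 102 × 14, A = 1 428 mm², x = 51 mm, Ī = 1 238 076 mm⁴.
Centroid: x̄ = ΣA·x / ΣA = 106 mm.
Transfer each piece to the vertical centroidal axis using Ī + A·d² with d = x − 106:
  web: d = 0 mm → contributes +4266.667 mm⁴
  top flange (beyond web): d = 55 mm → contributes +5 557 776 mm⁴
  bottom flange (beyond web): d = -55 mm → contributes +5 557 776 mm⁴
Total I = 11 119 819 mm⁴.

I_yy ≈ 1.1120 × 10⁷ mm⁴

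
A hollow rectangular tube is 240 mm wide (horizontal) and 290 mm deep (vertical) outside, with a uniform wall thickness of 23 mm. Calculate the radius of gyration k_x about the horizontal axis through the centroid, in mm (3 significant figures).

Treat the section as a set of non-overlapping primitives; coordinates are from the bounding-box lower-left.
Outer rectangle: 240 × 290, A = 69 600 mm², y = 145 mm, Ī = 487 780 000 mm⁴.
Inner void (subtracted): 194 × 244, A = 47 336 mm², y = 145 mm, Ī = 234 849 675 mm⁴.
By symmetry the centroid is at mid-height, ȳ = 145 mm.
All pieces are centred on the horizontal axis through the centroid, so I = ΣĪ (holes subtracted) = 252 930 325 mm⁴.
Radius of gyration: k = √(I/A) = √(252 930 325 / 22 264) = 106.59 mm.

k_x ≈ 107 mm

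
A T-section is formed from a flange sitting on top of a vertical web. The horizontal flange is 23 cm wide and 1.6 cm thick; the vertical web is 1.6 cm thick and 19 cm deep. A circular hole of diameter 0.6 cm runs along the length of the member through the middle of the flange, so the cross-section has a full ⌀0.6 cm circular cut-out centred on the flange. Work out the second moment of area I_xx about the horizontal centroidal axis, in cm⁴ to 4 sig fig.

I_xx ≈ 2682 cm⁴

Split into non-overlapping primitives; take the origin at the lower-left of the bounding box.
Flange: 23 × 1.6, A = 36.8 cm², y = 19.8 cm, Ī = 7.85067 cm⁴.
Web: 1.6 × 19, A = 30.4 cm², y = 9.5 cm, Ī = 914.533 cm⁴.
Hole (subtracted): ⌀0.6, A = 0.282743 cm², y = 19.8 cm, Ī = 0.00636173 cm⁴.
Centroid: ȳ = ΣA·y / ΣA = 15.1208 cm.
Transfer each piece to the horizontal centroidal axis using Ī + A·d² with d = y − 15.1208:
  flange: d = 4.67921 cm → contributes +813.587 cm⁴
  web: d = -5.62079 cm → contributes +1874.97 cm⁴
  hole: d = 4.67921 cm → contributes −6.19703 cm⁴
Total I = 2682.36 cm⁴.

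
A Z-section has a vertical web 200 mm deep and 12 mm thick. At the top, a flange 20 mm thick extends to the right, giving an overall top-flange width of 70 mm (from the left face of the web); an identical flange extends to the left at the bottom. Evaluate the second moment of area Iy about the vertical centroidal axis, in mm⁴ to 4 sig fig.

Decompose the section into non-overlapping parts with the origin at the bottom-left of its bounding rectangle.
Web: 12 × 200, A = 2 400 mm², x = 64 mm, Ī = 28 800 mm⁴.
Top flange (beyond web): 58 × 20, A = 1 160 mm², x = 99 mm, Ī = 325 187 mm⁴.
Bottom flange (beyond web): 58 × 20, A = 1 160 mm², x = 29 mm, Ī = 325 187 mm⁴.
Centroid: x̄ = ΣA·x / ΣA = 64 mm.
Transfer each piece to the vertical centroidal axis using Ī + A·d² with d = x − 64:
  web: d = 0 mm → contributes +28 800 mm⁴
  top flange (beyond web): d = 35 mm → contributes +1 746 187 mm⁴
  bottom flange (beyond web): d = -35 mm → contributes +1 746 187 mm⁴
Total I = 3 521 173 mm⁴.

Iy ≈ 3.521 × 10⁶ mm⁴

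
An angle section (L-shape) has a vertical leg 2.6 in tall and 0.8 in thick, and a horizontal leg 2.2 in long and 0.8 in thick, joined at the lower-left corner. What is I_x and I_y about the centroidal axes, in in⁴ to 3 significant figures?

Treat the section as a set of non-overlapping primitives; coordinates are from the bounding-box lower-left.
Vertical leg: 0.8 × 2.6, A = 2.08 in², y = 1.3 in, Ī = 1.1717 in⁴.
Horizontal leg (remainder): 1.4 × 0.8, A = 1.12 in², y = 0.4 in, Ī = 0.059733 in⁴.
Centroid: ȳ = ΣA·y / ΣA = 0.985 in.
Transfer each piece to the centroidal x-axis using Ī + A·d² with d = y − 0.985:
  vertical leg: d = 0.315 in → contributes +1.3781 in⁴
  horizontal leg (remainder): d = -0.585 in → contributes +0.44303 in⁴
Total I = 1.8211 in⁴.
For the y-axis: x̄ = 0.785 in.
Repeating about the centroidal y-axis gives I_y = 1.1747 in⁴.

I_x ≈ 1.82 in⁴, I_y ≈ 1.17 in⁴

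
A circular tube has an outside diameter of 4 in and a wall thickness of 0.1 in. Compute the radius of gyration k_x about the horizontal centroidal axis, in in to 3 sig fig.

k_x ≈ 1.38 in

Treat the section as a set of non-overlapping primitives; coordinates are from the bounding-box lower-left.
Outer circle: ⌀4, A = 12.566 in², y = 2 in, Ī = 12.566 in⁴.
Bore (subtracted): ⌀3.8, A = 11.341 in², y = 2 in, Ī = 10.235 in⁴.
By symmetry the centroid is at mid-height, ȳ = 2 in.
All pieces are centred on the horizontal centroidal axis, so I = ΣĪ (holes subtracted) = 2.331 in⁴.
Radius of gyration: k = √(I/A) = √(2.331 / 1.2252) = 1.3793 in.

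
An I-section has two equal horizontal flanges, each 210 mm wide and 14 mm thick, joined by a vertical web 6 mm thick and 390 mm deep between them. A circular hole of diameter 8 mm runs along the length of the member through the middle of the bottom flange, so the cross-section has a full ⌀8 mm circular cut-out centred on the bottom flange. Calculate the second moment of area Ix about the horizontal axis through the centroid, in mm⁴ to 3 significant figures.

Break the section into simple shapes (no overlaps), measuring from the bottom-left corner of the bounding box.
Bottom flange: 210 × 14, A = 2 940 mm², y = 7 mm, Ī = 48 020 mm⁴.
Web: 6 × 390, A = 2 340 mm², y = 209 mm, Ī = 29 659 500 mm⁴.
Top flange: 210 × 14, A = 2 940 mm², y = 411 mm, Ī = 48 020 mm⁴.
Hole (subtracted): ⌀8, A = 50.265 mm², y = 7 mm, Ī = 201.06 mm⁴.
Centroid: ȳ = ΣA·y / ΣA = 210.24 mm.
Transfer each piece to the horizontal axis through the centroid using Ī + A·d² with d = y − 210.24:
  bottom flange: d = -203.24 mm → contributes +121 492 510 mm⁴
  web: d = -1.2428 mm → contributes +29 663 114 mm⁴
  top flange: d = 200.76 mm → contributes +118 540 132 mm⁴
  hole: d = -203.24 mm → contributes −2 076 550 mm⁴
Total I = 267 619 207 mm⁴.

Ix ≈ 2.68 × 10⁸ mm⁴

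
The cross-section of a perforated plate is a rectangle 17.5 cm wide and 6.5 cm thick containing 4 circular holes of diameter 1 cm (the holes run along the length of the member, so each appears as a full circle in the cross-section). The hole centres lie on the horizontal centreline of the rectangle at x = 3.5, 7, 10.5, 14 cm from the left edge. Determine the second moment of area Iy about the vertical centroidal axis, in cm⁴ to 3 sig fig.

Break the section into simple shapes (no overlaps), measuring from the bottom-left corner of the bounding box.
Plate: 17.5 × 6.5, A = 113.75 cm², x = 8.75 cm, Ī = 2 903 cm⁴.
Hole 1 (subtracted): ⌀1, A = 0.7854 cm², x = 3.5 cm, Ī = 0.049087 cm⁴.
Hole 2 (subtracted): ⌀1, A = 0.7854 cm², x = 7 cm, Ī = 0.049087 cm⁴.
Hole 3 (subtracted): ⌀1, A = 0.7854 cm², x = 10.5 cm, Ī = 0.049087 cm⁴.
Hole 4 (subtracted): ⌀1, A = 0.7854 cm², x = 14 cm, Ī = 0.049087 cm⁴.
By symmetry the centroid is at mid-width, x̄ = 8.75 cm.
Transfer each piece to the vertical centroidal axis using Ī + A·d² with d = x − 8.75:
  plate: d = 0 cm → contributes +2 903 cm⁴
  hole 1: d = -5.25 cm → contributes −21.697 cm⁴
  hole 2: d = -1.75 cm → contributes −2.4544 cm⁴
  hole 3: d = 1.75 cm → contributes −2.4544 cm⁴
  hole 4: d = 5.25 cm → contributes −21.697 cm⁴
Total I = 2854.7 cm⁴.

Iy ≈ 2850 cm⁴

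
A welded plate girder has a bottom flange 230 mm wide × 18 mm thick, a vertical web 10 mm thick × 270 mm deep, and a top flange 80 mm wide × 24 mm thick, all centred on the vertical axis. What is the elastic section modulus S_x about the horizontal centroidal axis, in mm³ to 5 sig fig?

Split into non-overlapping primitives; take the origin at the lower-left of the bounding box.
Bottom plate: 230 × 18, A = 4 140 mm², y = 9 mm, Ī = 111 780 mm⁴.
Web plate: 10 × 270, A = 2 700 mm², y = 153 mm, Ī = 16 402 500 mm⁴.
Top plate: 80 × 24, A = 1 920 mm², y = 300 mm, Ī = 92 160 mm⁴.
Centroid: ȳ = ΣA·y / ΣA = 117.1644 mm.
Transfer each piece to the horizontal centroidal axis using Ī + A·d² with d = y − 117.1644:
  bottom plate: d = -108.1644 mm → contributes +48 547 850 mm⁴
  web plate: d = 35.83562 mm → contributes +19 869 817 mm⁴
  top plate: d = 182.8356 mm → contributes +64 275 576 mm⁴
Total I = 132 693 243 mm⁴.
Extreme fibre distance c = 194.8356 mm; S = I/c = 681052.3 mm³.

S_x ≈ 6.8105 × 10⁵ mm³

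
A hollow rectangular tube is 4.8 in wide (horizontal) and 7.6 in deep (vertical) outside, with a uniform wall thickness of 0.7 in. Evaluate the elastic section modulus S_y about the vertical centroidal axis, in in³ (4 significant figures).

S_y ≈ 20.72 in³

Break the section into simple shapes (no overlaps), measuring from the bottom-left corner of the bounding box.
Outer rectangle: 4.8 × 7.6, A = 36.48 in², x = 2.4 in, Ī = 70.0416 in⁴.
Inner void (subtracted): 3.4 × 6.2, A = 21.08 in², x = 2.4 in, Ī = 20.3071 in⁴.
By symmetry the centroid is at mid-width, x̄ = 2.4 in.
All pieces are centred on the vertical centroidal axis, so I = ΣĪ (holes subtracted) = 49.7345 in⁴.
Extreme fibre distance c = 2.4 in; S = I/c = 20.7227 in³.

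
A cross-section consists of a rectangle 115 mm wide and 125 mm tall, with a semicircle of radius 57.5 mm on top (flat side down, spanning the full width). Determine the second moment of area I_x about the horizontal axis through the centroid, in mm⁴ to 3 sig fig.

Break the section into simple shapes (no overlaps), measuring from the bottom-left corner of the bounding box.
Rectangular body: 115 × 125, A = 14 375 mm², y = 62.5 mm, Ī = 18 717 448 mm⁴.
Semicircular cap: semicircle r = 57.5, A = 5193.4 mm², y = 149.4 mm, Ī = 1 199 785 mm⁴.
Centroid: ȳ = ΣA·y / ΣA = 85.564 mm.
Transfer each piece to the horizontal axis through the centroid using Ī + A·d² with d = y − 85.564:
  rectangular body: d = -23.064 mm → contributes +26 364 313 mm⁴
  semicircular cap: d = 63.84 mm → contributes +22 365 636 mm⁴
Total I = 48 729 950 mm⁴.

I_x ≈ 4.87 × 10⁷ mm⁴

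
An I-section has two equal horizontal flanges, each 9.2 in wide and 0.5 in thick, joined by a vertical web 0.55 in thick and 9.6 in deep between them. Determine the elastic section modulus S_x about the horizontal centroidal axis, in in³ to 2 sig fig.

Break the section into simple shapes (no overlaps), measuring from the bottom-left corner of the bounding box.
Bottom flange: 9.2 × 0.5, A = 4.6 in², y = 0.25 in, Ī = 0.09583 in⁴.
Web: 0.55 × 9.6, A = 5.28 in², y = 5.3 in, Ī = 40.55 in⁴.
Top flange: 9.2 × 0.5, A = 4.6 in², y = 10.35 in, Ī = 0.09583 in⁴.
By symmetry the centroid is at mid-height, ȳ = 5.3 in.
Transfer each piece to the horizontal centroidal axis using Ī + A·d² with d = y − 5.3:
  bottom flange: d = -5.05 in → contributes +117.4 in⁴
  web: d = 0 in → contributes +40.55 in⁴
  top flange: d = 5.05 in → contributes +117.4 in⁴
Total I = 275.4 in⁴.
Extreme fibre distance c = 5.3 in; S = I/c = 51.96 in³.

S_x ≈ 52 in³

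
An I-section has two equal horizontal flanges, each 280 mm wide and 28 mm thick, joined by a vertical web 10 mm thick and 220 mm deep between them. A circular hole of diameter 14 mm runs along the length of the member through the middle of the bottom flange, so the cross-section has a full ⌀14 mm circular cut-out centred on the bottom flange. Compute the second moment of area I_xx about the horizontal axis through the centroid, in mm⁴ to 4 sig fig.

I_xx ≈ 2.486 × 10⁸ mm⁴

Break the section into simple shapes (no overlaps), measuring from the bottom-left corner of the bounding box.
Bottom flange: 280 × 28, A = 7 840 mm², y = 14 mm, Ī = 512 213 mm⁴.
Web: 10 × 220, A = 2 200 mm², y = 138 mm, Ī = 8 873 333 mm⁴.
Top flange: 280 × 28, A = 7 840 mm², y = 262 mm, Ī = 512 213 mm⁴.
Hole (subtracted): ⌀14, A = 153.938 mm², y = 14 mm, Ī = 1885.74 mm⁴.
Centroid: ȳ = ΣA·y / ΣA = 139.077 mm.
Transfer each piece to the horizontal axis through the centroid using Ī + A·d² with d = y − 139.077:
  bottom flange: d = -125.077 mm → contributes +123 162 886 mm⁴
  web: d = -1.07685 mm → contributes +8 875 884 mm⁴
  top flange: d = 122.923 mm → contributes +118 975 403 mm⁴
  hole: d = -125.077 mm → contributes −2 410 126 mm⁴
Total I = 248 604 048 mm⁴.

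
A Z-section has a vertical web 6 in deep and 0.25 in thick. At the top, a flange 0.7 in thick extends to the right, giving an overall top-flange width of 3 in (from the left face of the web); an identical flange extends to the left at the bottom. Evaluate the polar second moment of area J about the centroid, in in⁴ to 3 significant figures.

Decompose the section into non-overlapping parts with the origin at the bottom-left of its bounding rectangle.
Web: 0.25 × 6, A = 1.5 in², y = 3 in, Ī = 4.5 in⁴.
Top flange (beyond web): 2.75 × 0.7, A = 1.925 in², y = 5.65 in, Ī = 0.078604 in⁴.
Bottom flange (beyond web): 2.75 × 0.7, A = 1.925 in², y = 0.35 in, Ī = 0.078604 in⁴.
Centroid: ȳ = ΣA·y / ΣA = 3 in.
Transfer each piece to the centroidal x-axis using Ī + A·d² with d = y − 3:
  web: d = 0 in → contributes +4.5 in⁴
  top flange (beyond web): d = 2.65 in → contributes +13.597 in⁴
  bottom flange (beyond web): d = -2.65 in → contributes +13.597 in⁴
Total I = 31.694 in⁴.
For the y-axis: x̄ = 2.875 in.
Repeating about the centroidal y-axis gives I_y = 11.097 in⁴.
Polar second moment: J = I_x + I_y = 42.79 in⁴.

J ≈ 42.8 in⁴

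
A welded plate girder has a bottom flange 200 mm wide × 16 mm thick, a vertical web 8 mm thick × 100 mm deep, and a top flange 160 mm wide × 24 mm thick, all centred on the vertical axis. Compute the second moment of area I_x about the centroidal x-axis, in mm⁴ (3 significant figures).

Decompose the section into non-overlapping parts with the origin at the bottom-left of its bounding rectangle.
Bottom plate: 200 × 16, A = 3 200 mm², y = 8 mm, Ī = 68 267 mm⁴.
Web plate: 8 × 100, A = 800 mm², y = 66 mm, Ī = 666 667 mm⁴.
Top plate: 160 × 24, A = 3 840 mm², y = 128 mm, Ī = 184 320 mm⁴.
Centroid: ȳ = ΣA·y / ΣA = 72.694 mm.
Transfer each piece to the centroidal x-axis using Ī + A·d² with d = y − 72.694:
  bottom plate: d = -64.694 mm → contributes +13 461 220 mm⁴
  web plate: d = -6.6939 mm → contributes +702 513 mm⁴
  top plate: d = 55.306 mm → contributes +11 929 986 mm⁴
Total I = 26 093 719 mm⁴.

I_x ≈ 2.61 × 10⁷ mm⁴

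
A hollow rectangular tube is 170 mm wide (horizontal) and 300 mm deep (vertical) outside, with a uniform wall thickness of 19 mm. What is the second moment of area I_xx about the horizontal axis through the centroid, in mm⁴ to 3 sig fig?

I_xx ≈ 1.85 × 10⁸ mm⁴

Break the section into simple shapes (no overlaps), measuring from the bottom-left corner of the bounding box.
Outer rectangle: 170 × 300, A = 51 000 mm², y = 150 mm, Ī = 382 500 000 mm⁴.
Inner void (subtracted): 132 × 262, A = 34 584 mm², y = 150 mm, Ī = 197 832 008 mm⁴.
By symmetry the centroid is at mid-height, ȳ = 150 mm.
All pieces are centred on the horizontal axis through the centroid, so I = ΣĪ (holes subtracted) = 184 667 992 mm⁴.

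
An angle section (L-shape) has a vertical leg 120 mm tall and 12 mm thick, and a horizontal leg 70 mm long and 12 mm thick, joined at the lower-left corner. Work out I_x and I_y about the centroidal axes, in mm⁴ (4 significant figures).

Break the section into simple shapes (no overlaps), measuring from the bottom-left corner of the bounding box.
Vertical leg: 12 × 120, A = 1 440 mm², y = 60 mm, Ī = 1 728 000 mm⁴.
Horizontal leg (remainder): 58 × 12, A = 696 mm², y = 6 mm, Ī = 8 352 mm⁴.
Centroid: ȳ = ΣA·y / ΣA = 42.4045 mm.
Transfer each piece to the centroidal x-axis using Ī + A·d² with d = y − 42.4045:
  vertical leg: d = 17.5955 mm → contributes +2 173 827 mm⁴
  horizontal leg (remainder): d = -36.4045 mm → contributes +930 752 mm⁴
Total I = 3 104 579 mm⁴.
For the y-axis: x̄ = 17.4045 mm.
Repeating about the centroidal y-axis gives I_y = 787 179 mm⁴.

I_x ≈ 3.105 × 10⁶ mm⁴, I_y ≈ 7.872 × 10⁵ mm⁴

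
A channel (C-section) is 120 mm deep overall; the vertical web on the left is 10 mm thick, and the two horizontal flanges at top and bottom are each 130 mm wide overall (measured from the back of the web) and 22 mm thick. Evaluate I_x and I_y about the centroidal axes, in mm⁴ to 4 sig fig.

I_x ≈ 1.433 × 10⁷ mm⁴, I_y ≈ 1.048 × 10⁷ mm⁴

Split into non-overlapping primitives; take the origin at the lower-left of the bounding box.
Web: 10 × 120, A = 1 200 mm², y = 60 mm, Ī = 1 440 000 mm⁴.
Top flange (beyond web): 120 × 22, A = 2 640 mm², y = 109 mm, Ī = 106 480 mm⁴.
Bottom flange (beyond web): 120 × 22, A = 2 640 mm², y = 11 mm, Ī = 106 480 mm⁴.
By symmetry the centroid is at mid-height, ȳ = 60 mm.
Transfer each piece to the centroidal x-axis using Ī + A·d² with d = y − 60:
  web: d = 0 mm → contributes +1 440 000 mm⁴
  top flange (beyond web): d = 49 mm → contributes +6 445 120 mm⁴
  bottom flange (beyond web): d = -49 mm → contributes +6 445 120 mm⁴
Total I = 14 330 240 mm⁴.
For the y-axis: x̄ = 57.963 mm.
Repeating about the centroidal y-axis gives I_y = 10 477 111 mm⁴.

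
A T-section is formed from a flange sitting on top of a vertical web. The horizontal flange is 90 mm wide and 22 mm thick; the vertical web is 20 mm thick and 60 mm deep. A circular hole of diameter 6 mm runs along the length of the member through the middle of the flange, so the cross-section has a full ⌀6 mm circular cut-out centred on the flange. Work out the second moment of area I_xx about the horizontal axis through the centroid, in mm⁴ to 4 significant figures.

I_xx ≈ 1.689 × 10⁶ mm⁴

Split into non-overlapping primitives; take the origin at the lower-left of the bounding box.
Flange: 90 × 22, A = 1 980 mm², y = 71 mm, Ī = 79 860 mm⁴.
Web: 20 × 60, A = 1 200 mm², y = 30 mm, Ī = 360 000 mm⁴.
Hole (subtracted): ⌀6, A = 28.2743 mm², y = 71 mm, Ī = 63.6173 mm⁴.
Centroid: ȳ = ΣA·y / ΣA = 55.3895 mm.
Transfer each piece to the horizontal axis through the centroid using Ī + A·d² with d = y − 55.3895:
  flange: d = 15.6105 mm → contributes +562 361 mm⁴
  web: d = -25.3895 mm → contributes +1 133 552 mm⁴
  hole: d = 15.6105 mm → contributes −6953.72 mm⁴
Total I = 1 688 960 mm⁴.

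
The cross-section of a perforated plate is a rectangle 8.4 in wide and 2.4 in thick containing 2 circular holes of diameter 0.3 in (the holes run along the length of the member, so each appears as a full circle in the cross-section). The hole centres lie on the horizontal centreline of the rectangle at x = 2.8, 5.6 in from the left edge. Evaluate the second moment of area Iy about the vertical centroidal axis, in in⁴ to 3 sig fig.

Decompose the section into non-overlapping parts with the origin at the bottom-left of its bounding rectangle.
Plate: 8.4 × 2.4, A = 20.16 in², x = 4.2 in, Ī = 118.54 in⁴.
Hole 1 (subtracted): ⌀0.3, A = 0.070686 in², x = 2.8 in, Ī = 0.00039761 in⁴.
Hole 2 (subtracted): ⌀0.3, A = 0.070686 in², x = 5.6 in, Ī = 0.00039761 in⁴.
By symmetry the centroid is at mid-width, x̄ = 4.2 in.
Transfer each piece to the vertical centroidal axis using Ī + A·d² with d = x − 4.2:
  plate: d = 0 in → contributes +118.54 in⁴
  hole 1: d = -1.4 in → contributes −0.13894 in⁴
  hole 2: d = 1.4 in → contributes −0.13894 in⁴
Total I = 118.26 in⁴.

Iy ≈ 118 in⁴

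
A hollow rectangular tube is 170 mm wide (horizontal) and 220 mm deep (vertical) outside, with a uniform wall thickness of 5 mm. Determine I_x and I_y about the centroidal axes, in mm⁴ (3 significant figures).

I_x ≈ 2.74 × 10⁷ mm⁴, I_y ≈ 1.84 × 10⁷ mm⁴

Break the section into simple shapes (no overlaps), measuring from the bottom-left corner of the bounding box.
Outer rectangle: 170 × 220, A = 37 400 mm², y = 110 mm, Ī = 150 846 667 mm⁴.
Inner void (subtracted): 160 × 210, A = 33 600 mm², y = 110 mm, Ī = 123 480 000 mm⁴.
By symmetry the centroid is at mid-height, ȳ = 110 mm.
All pieces are centred on the centroidal x-axis, so I = ΣĪ (holes subtracted) = 27 366 667 mm⁴.
Repeating about the centroidal y-axis gives I_y = 18 391 667 mm⁴.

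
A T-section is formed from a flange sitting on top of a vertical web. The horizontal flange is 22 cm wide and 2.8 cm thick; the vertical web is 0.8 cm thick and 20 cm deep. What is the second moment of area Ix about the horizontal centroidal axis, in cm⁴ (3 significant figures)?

Decompose the section into non-overlapping parts with the origin at the bottom-left of its bounding rectangle.
Flange: 22 × 2.8, A = 61.6 cm², y = 21.4 cm, Ī = 40.245 cm⁴.
Web: 0.8 × 20, A = 16 cm², y = 10 cm, Ī = 533.33 cm⁴.
Centroid: ȳ = ΣA·y / ΣA = 19.049 cm.
Transfer each piece to the horizontal centroidal axis using Ī + A·d² with d = y − 19.049:
  flange: d = 2.3505 cm → contributes +380.58 cm⁴
  web: d = -9.0495 cm → contributes +1843.6 cm⁴
Total I = 2224.2 cm⁴.

Ix ≈ 2220 cm⁴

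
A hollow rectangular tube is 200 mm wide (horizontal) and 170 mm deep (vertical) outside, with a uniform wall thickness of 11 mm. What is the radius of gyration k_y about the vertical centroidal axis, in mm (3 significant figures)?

Break the section into simple shapes (no overlaps), measuring from the bottom-left corner of the bounding box.
Outer rectangle: 200 × 170, A = 34 000 mm², x = 100 mm, Ī = 113 333 333 mm⁴.
Inner void (subtracted): 178 × 148, A = 26 344 mm², x = 100 mm, Ī = 69 556 941 mm⁴.
By symmetry the centroid is at mid-width, x̄ = 100 mm.
All pieces are centred on the vertical centroidal axis, so I = ΣĪ (holes subtracted) = 43 776 392 mm⁴.
Radius of gyration: k = √(I/A) = √(43 776 392 / 7 656) = 75.617 mm.

k_y ≈ 75.6 mm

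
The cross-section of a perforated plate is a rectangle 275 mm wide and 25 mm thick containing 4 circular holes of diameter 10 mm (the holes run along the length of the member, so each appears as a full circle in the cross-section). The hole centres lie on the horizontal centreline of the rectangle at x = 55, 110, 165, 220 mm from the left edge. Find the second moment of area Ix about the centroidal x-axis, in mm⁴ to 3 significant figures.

Treat the section as a set of non-overlapping primitives; coordinates are from the bounding-box lower-left.
Plate: 275 × 25, A = 6 875 mm², y = 12.5 mm, Ī = 358 073 mm⁴.
Hole 1 (subtracted): ⌀10, A = 78.54 mm², y = 12.5 mm, Ī = 490.87 mm⁴.
Hole 2 (subtracted): ⌀10, A = 78.54 mm², y = 12.5 mm, Ī = 490.87 mm⁴.
Hole 3 (subtracted): ⌀10, A = 78.54 mm², y = 12.5 mm, Ī = 490.87 mm⁴.
Hole 4 (subtracted): ⌀10, A = 78.54 mm², y = 12.5 mm, Ī = 490.87 mm⁴.
By symmetry the centroid is at mid-height, ȳ = 12.5 mm.
All pieces are centred on the centroidal x-axis, so I = ΣĪ (holes subtracted) = 356 109 mm⁴.

Ix ≈ 3.56 × 10⁵ mm⁴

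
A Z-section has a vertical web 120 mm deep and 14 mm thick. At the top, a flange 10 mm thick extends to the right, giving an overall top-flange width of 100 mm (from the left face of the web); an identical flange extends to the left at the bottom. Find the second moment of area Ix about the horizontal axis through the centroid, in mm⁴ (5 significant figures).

Ix ≈ 7.2333 × 10⁶ mm⁴

Break the section into simple shapes (no overlaps), measuring from the bottom-left corner of the bounding box.
Web: 14 × 120, A = 1 680 mm², y = 60 mm, Ī = 2 016 000 mm⁴.
Top flange (beyond web): 86 × 10, A = 860 mm², y = 115 mm, Ī = 7166.667 mm⁴.
Bottom flange (beyond web): 86 × 10, A = 860 mm², y = 5 mm, Ī = 7166.667 mm⁴.
Centroid: ȳ = ΣA·y / ΣA = 60 mm.
Transfer each piece to the horizontal axis through the centroid using Ī + A·d² with d = y − 60:
  web: d = 0 mm → contributes +2 016 000 mm⁴
  top flange (beyond web): d = 55 mm → contributes +2 608 667 mm⁴
  bottom flange (beyond web): d = -55 mm → contributes +2 608 667 mm⁴
Total I = 7 233 333 mm⁴.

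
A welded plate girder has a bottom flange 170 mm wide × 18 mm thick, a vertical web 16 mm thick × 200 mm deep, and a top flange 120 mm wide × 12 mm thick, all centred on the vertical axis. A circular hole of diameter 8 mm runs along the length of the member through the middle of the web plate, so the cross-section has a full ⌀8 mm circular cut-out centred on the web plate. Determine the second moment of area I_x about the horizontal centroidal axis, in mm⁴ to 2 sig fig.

Treat the section as a set of non-overlapping primitives; coordinates are from the bounding-box lower-left.
Bottom plate: 170 × 18, A = 3 060 mm², y = 9 mm, Ī = 82 620 mm⁴.
Web plate: 16 × 200, A = 3 200 mm², y = 118 mm, Ī = 10 666 667 mm⁴.
Top plate: 120 × 12, A = 1 440 mm², y = 224 mm, Ī = 17 280 mm⁴.
Hole (subtracted): ⌀8, A = 50.27 mm², y = 118 mm, Ī = 201.1 mm⁴.
Centroid: ȳ = ΣA·y / ΣA = 94.35 mm.
Transfer each piece to the horizontal centroidal axis using Ī + A·d² with d = y − 94.35:
  bottom plate: d = -85.35 mm → contributes +22 374 672 mm⁴
  web plate: d = 23.65 mm → contributes +12 456 178 mm⁴
  top plate: d = 129.6 mm → contributes +24 221 625 mm⁴
  hole: d = 23.65 mm → contributes −28 311 mm⁴
Total I = 59 024 164 mm⁴.

I_x ≈ 5.9 × 10⁷ mm⁴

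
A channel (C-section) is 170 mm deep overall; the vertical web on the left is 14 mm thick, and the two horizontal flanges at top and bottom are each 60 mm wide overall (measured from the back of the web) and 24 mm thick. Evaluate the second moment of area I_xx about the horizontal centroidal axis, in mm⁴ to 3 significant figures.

I_xx ≈ 1.76 × 10⁷ mm⁴

Break the section into simple shapes (no overlaps), measuring from the bottom-left corner of the bounding box.
Web: 14 × 170, A = 2 380 mm², y = 85 mm, Ī = 5 731 833 mm⁴.
Top flange (beyond web): 46 × 24, A = 1 104 mm², y = 158 mm, Ī = 52 992 mm⁴.
Bottom flange (beyond web): 46 × 24, A = 1 104 mm², y = 12 mm, Ī = 52 992 mm⁴.
By symmetry the centroid is at mid-height, ȳ = 85 mm.
Transfer each piece to the horizontal centroidal axis using Ī + A·d² with d = y − 85:
  web: d = 0 mm → contributes +5 731 833 mm⁴
  top flange (beyond web): d = 73 mm → contributes +5 936 208 mm⁴
  bottom flange (beyond web): d = -73 mm → contributes +5 936 208 mm⁴
Total I = 17 604 249 mm⁴.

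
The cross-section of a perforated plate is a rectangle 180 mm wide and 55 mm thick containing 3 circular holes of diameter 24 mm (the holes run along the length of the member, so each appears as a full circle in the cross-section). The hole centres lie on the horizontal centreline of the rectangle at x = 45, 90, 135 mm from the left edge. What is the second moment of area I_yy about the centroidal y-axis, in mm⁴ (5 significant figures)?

I_yy ≈ 2.4849 × 10⁷ mm⁴

Decompose the section into non-overlapping parts with the origin at the bottom-left of its bounding rectangle.
Plate: 180 × 55, A = 9 900 mm², x = 90 mm, Ī = 26 730 000 mm⁴.
Hole 1 (subtracted): ⌀24, A = 452.3893 mm², x = 45 mm, Ī = 16286.02 mm⁴.
Hole 2 (subtracted): ⌀24, A = 452.3893 mm², x = 90 mm, Ī = 16286.02 mm⁴.
Hole 3 (subtracted): ⌀24, A = 452.3893 mm², x = 135 mm, Ī = 16286.02 mm⁴.
By symmetry the centroid is at mid-width, x̄ = 90 mm.
Transfer each piece to the centroidal y-axis using Ī + A·d² with d = x − 90:
  plate: d = 0 mm → contributes +26 730 000 mm⁴
  hole 1: d = -45 mm → contributes −932374.4 mm⁴
  hole 2: d = 0 mm → contributes −16286.02 mm⁴
  hole 3: d = 45 mm → contributes −932374.4 mm⁴
Total I = 24 848 965 mm⁴.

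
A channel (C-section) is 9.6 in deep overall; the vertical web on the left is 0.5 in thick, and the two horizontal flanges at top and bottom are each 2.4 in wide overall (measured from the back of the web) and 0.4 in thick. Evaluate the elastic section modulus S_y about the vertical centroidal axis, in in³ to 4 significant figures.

S_y ≈ 1.192 in³

Decompose the section into non-overlapping parts with the origin at the bottom-left of its bounding rectangle.
Web: 0.5 × 9.6, A = 4.8 in², x = 0.25 in, Ī = 0.1 in⁴.
Top flange (beyond web): 1.9 × 0.4, A = 0.76 in², x = 1.45 in, Ī = 0.228633 in⁴.
Bottom flange (beyond web): 1.9 × 0.4, A = 0.76 in², x = 1.45 in, Ī = 0.228633 in⁴.
Centroid: x̄ = ΣA·x / ΣA = 0.538608 in.
Transfer each piece to the vertical centroidal axis using Ī + A·d² with d = x − 0.538608:
  web: d = -0.288608 in → contributes +0.499813 in⁴
  top flange (beyond web): d = 0.911392 in → contributes +0.859917 in⁴
  bottom flange (beyond web): d = 0.911392 in → contributes +0.859917 in⁴
Total I = 2.21965 in⁴.
Extreme fibre distance c = 1.86139 in; S = I/c = 1.19247 in³.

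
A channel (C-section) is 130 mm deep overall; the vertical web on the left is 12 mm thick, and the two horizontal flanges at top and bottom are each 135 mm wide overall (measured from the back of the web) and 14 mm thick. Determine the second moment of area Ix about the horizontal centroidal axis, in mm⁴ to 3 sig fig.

Break the section into simple shapes (no overlaps), measuring from the bottom-left corner of the bounding box.
Web: 12 × 130, A = 1 560 mm², y = 65 mm, Ī = 2 197 000 mm⁴.
Top flange (beyond web): 123 × 14, A = 1 722 mm², y = 123 mm, Ī = 28 126 mm⁴.
Bottom flange (beyond web): 123 × 14, A = 1 722 mm², y = 7 mm, Ī = 28 126 mm⁴.
By symmetry the centroid is at mid-height, ȳ = 65 mm.
Transfer each piece to the horizontal centroidal axis using Ī + A·d² with d = y − 65:
  web: d = 0 mm → contributes +2 197 000 mm⁴
  top flange (beyond web): d = 58 mm → contributes +5 820 934 mm⁴
  bottom flange (beyond web): d = -58 mm → contributes +5 820 934 mm⁴
Total I = 13 838 868 mm⁴.

Ix ≈ 1.38 × 10⁷ mm⁴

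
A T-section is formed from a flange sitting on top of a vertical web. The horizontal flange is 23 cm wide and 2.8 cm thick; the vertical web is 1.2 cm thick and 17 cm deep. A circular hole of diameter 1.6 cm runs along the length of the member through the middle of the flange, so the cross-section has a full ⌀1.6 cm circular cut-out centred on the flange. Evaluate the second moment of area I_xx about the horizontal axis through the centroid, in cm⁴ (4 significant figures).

I_xx ≈ 2040 cm⁴

Split into non-overlapping primitives; take the origin at the lower-left of the bounding box.
Flange: 23 × 2.8, A = 64.4 cm², y = 18.4 cm, Ī = 42.0747 cm⁴.
Web: 1.2 × 17, A = 20.4 cm², y = 8.5 cm, Ī = 491.3 cm⁴.
Hole (subtracted): ⌀1.6, A = 2.01062 cm², y = 18.4 cm, Ī = 0.321699 cm⁴.
Centroid: ȳ = ΣA·y / ΣA = 15.9606 cm.
Transfer each piece to the horizontal axis through the centroid using Ī + A·d² with d = y − 15.9606:
  flange: d = 2.43944 cm → contributes +425.312 cm⁴
  web: d = -7.46056 cm → contributes +1626.76 cm⁴
  hole: d = 2.43944 cm → contributes −12.2867 cm⁴
Total I = 2039.79 cm⁴.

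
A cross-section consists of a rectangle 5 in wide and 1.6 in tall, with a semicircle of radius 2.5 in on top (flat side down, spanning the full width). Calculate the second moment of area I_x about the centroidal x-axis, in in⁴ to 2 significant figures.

I_x ≈ 21 in⁴

Split into non-overlapping primitives; take the origin at the lower-left of the bounding box.
Rectangular body: 5 × 1.6, A = 8 in², y = 0.8 in, Ī = 1.707 in⁴.
Semicircular cap: semicircle r = 2.5, A = 9.817 in², y = 2.661 in, Ī = 4.287 in⁴.
Centroid: ȳ = ΣA·y / ΣA = 1.825 in.
Transfer each piece to the centroidal x-axis using Ī + A·d² with d = y − 1.825:
  rectangular body: d = -1.025 in → contributes +10.12 in⁴
  semicircular cap: d = 0.8356 in → contributes +11.14 in⁴
Total I = 21.26 in⁴.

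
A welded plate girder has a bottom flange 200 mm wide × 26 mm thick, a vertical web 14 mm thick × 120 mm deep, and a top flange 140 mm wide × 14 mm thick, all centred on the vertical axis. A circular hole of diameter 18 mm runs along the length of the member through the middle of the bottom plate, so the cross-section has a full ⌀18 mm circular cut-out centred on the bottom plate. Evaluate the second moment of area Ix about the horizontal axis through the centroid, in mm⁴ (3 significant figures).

Decompose the section into non-overlapping parts with the origin at the bottom-left of its bounding rectangle.
Bottom plate: 200 × 26, A = 5 200 mm², y = 13 mm, Ī = 292 933 mm⁴.
Web plate: 14 × 120, A = 1 680 mm², y = 86 mm, Ī = 2 016 000 mm⁴.
Top plate: 140 × 14, A = 1 960 mm², y = 153 mm, Ī = 32 013 mm⁴.
Hole (subtracted): ⌀18, A = 254.47 mm², y = 13 mm, Ī = 5 153 mm⁴.
Centroid: ȳ = ΣA·y / ΣA = 59.245 mm.
Transfer each piece to the horizontal axis through the centroid using Ī + A·d² with d = y − 59.245:
  bottom plate: d = -46.245 mm → contributes +11 413 772 mm⁴
  web plate: d = 26.755 mm → contributes +3 218 572 mm⁴
  top plate: d = 93.755 mm → contributes +17 260 323 mm⁴
  hole: d = -46.245 mm → contributes −549 366 mm⁴
Total I = 31 343 301 mm⁴.

Ix ≈ 3.13 × 10⁷ mm⁴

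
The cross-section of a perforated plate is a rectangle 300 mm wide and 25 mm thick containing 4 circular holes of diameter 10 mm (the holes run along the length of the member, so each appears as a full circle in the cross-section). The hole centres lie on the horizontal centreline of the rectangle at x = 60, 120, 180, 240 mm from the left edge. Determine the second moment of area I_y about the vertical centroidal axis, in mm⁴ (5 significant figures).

Decompose the section into non-overlapping parts with the origin at the bottom-left of its bounding rectangle.
Plate: 300 × 25, A = 7 500 mm², x = 150 mm, Ī = 56 250 000 mm⁴.
Hole 1 (subtracted): ⌀10, A = 78.53982 mm², x = 60 mm, Ī = 490.8739 mm⁴.
Hole 2 (subtracted): ⌀10, A = 78.53982 mm², x = 120 mm, Ī = 490.8739 mm⁴.
Hole 3 (subtracted): ⌀10, A = 78.53982 mm², x = 180 mm, Ī = 490.8739 mm⁴.
Hole 4 (subtracted): ⌀10, A = 78.53982 mm², x = 240 mm, Ī = 490.8739 mm⁴.
By symmetry the centroid is at mid-width, x̄ = 150 mm.
Transfer each piece to the vertical centroidal axis using Ī + A·d² with d = x − 150:
  plate: d = 0 mm → contributes +56 250 000 mm⁴
  hole 1: d = -90 mm → contributes −636663.4 mm⁴
  hole 2: d = -30 mm → contributes −71176.71 mm⁴
  hole 3: d = 30 mm → contributes −71176.71 mm⁴
  hole 4: d = 90 mm → contributes −636663.4 mm⁴
Total I = 54 834 320 mm⁴.

I_y ≈ 5.4834 × 10⁷ mm⁴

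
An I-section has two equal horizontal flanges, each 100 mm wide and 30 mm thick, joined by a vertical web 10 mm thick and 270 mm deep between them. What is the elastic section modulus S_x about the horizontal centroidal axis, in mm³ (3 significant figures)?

S_x ≈ 9.20 × 10⁵ mm³

Split into non-overlapping primitives; take the origin at the lower-left of the bounding box.
Bottom flange: 100 × 30, A = 3 000 mm², y = 15 mm, Ī = 225 000 mm⁴.
Web: 10 × 270, A = 2 700 mm², y = 165 mm, Ī = 16 402 500 mm⁴.
Top flange: 100 × 30, A = 3 000 mm², y = 315 mm, Ī = 225 000 mm⁴.
By symmetry the centroid is at mid-height, ȳ = 165 mm.
Transfer each piece to the horizontal centroidal axis using Ī + A·d² with d = y − 165:
  bottom flange: d = -150 mm → contributes +67 725 000 mm⁴
  web: d = 0 mm → contributes +16 402 500 mm⁴
  top flange: d = 150 mm → contributes +67 725 000 mm⁴
Total I = 151 852 500 mm⁴.
Extreme fibre distance c = 165 mm; S = I/c = 920 318 mm³.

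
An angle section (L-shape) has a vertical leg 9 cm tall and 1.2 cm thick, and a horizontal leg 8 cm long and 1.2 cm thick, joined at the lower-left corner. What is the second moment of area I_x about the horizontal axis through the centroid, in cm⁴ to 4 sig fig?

I_x ≈ 144.6 cm⁴

Treat the section as a set of non-overlapping primitives; coordinates are from the bounding-box lower-left.
Vertical leg: 1.2 × 9, A = 10.8 cm², y = 4.5 cm, Ī = 72.9 cm⁴.
Horizontal leg (remainder): 6.8 × 1.2, A = 8.16 cm², y = 0.6 cm, Ī = 0.9792 cm⁴.
Centroid: ȳ = ΣA·y / ΣA = 2.82152 cm.
Transfer each piece to the horizontal axis through the centroid using Ī + A·d² with d = y − 2.82152:
  vertical leg: d = 1.67848 cm → contributes +103.327 cm⁴
  horizontal leg (remainder): d = -2.22152 cm → contributes +41.25 cm⁴
Total I = 144.577 cm⁴.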